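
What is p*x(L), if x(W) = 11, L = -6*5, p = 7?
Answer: 77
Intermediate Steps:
L = -30
p*x(L) = 7*11 = 77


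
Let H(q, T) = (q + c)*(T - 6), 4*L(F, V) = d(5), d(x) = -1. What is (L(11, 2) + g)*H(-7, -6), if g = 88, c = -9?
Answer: 16848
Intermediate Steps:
L(F, V) = -1/4 (L(F, V) = (1/4)*(-1) = -1/4)
H(q, T) = (-9 + q)*(-6 + T) (H(q, T) = (q - 9)*(T - 6) = (-9 + q)*(-6 + T))
(L(11, 2) + g)*H(-7, -6) = (-1/4 + 88)*(54 - 9*(-6) - 6*(-7) - 6*(-7)) = 351*(54 + 54 + 42 + 42)/4 = (351/4)*192 = 16848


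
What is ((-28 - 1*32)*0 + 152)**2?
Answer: 23104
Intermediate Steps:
((-28 - 1*32)*0 + 152)**2 = ((-28 - 32)*0 + 152)**2 = (-60*0 + 152)**2 = (0 + 152)**2 = 152**2 = 23104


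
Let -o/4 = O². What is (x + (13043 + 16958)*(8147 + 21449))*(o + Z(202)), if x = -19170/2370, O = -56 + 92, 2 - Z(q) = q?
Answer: -377659912483880/79 ≈ -4.7805e+12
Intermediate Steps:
Z(q) = 2 - q
O = 36
x = -639/79 (x = -19170*1/2370 = -639/79 ≈ -8.0886)
o = -5184 (o = -4*36² = -4*1296 = -5184)
(x + (13043 + 16958)*(8147 + 21449))*(o + Z(202)) = (-639/79 + (13043 + 16958)*(8147 + 21449))*(-5184 + (2 - 1*202)) = (-639/79 + 30001*29596)*(-5184 + (2 - 202)) = (-639/79 + 887909596)*(-5184 - 200) = (70144857445/79)*(-5384) = -377659912483880/79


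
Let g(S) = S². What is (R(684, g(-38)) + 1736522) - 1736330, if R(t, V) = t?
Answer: 876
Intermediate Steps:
(R(684, g(-38)) + 1736522) - 1736330 = (684 + 1736522) - 1736330 = 1737206 - 1736330 = 876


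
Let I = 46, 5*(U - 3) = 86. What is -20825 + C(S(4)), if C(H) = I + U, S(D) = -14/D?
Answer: -103794/5 ≈ -20759.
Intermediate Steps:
U = 101/5 (U = 3 + (⅕)*86 = 3 + 86/5 = 101/5 ≈ 20.200)
C(H) = 331/5 (C(H) = 46 + 101/5 = 331/5)
-20825 + C(S(4)) = -20825 + 331/5 = -103794/5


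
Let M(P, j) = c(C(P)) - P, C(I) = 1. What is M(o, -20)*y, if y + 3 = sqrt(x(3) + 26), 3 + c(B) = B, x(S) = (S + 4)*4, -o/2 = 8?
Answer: -42 + 42*sqrt(6) ≈ 60.879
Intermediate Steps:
o = -16 (o = -2*8 = -16)
x(S) = 16 + 4*S (x(S) = (4 + S)*4 = 16 + 4*S)
c(B) = -3 + B
M(P, j) = -2 - P (M(P, j) = (-3 + 1) - P = -2 - P)
y = -3 + 3*sqrt(6) (y = -3 + sqrt((16 + 4*3) + 26) = -3 + sqrt((16 + 12) + 26) = -3 + sqrt(28 + 26) = -3 + sqrt(54) = -3 + 3*sqrt(6) ≈ 4.3485)
M(o, -20)*y = (-2 - 1*(-16))*(-3 + 3*sqrt(6)) = (-2 + 16)*(-3 + 3*sqrt(6)) = 14*(-3 + 3*sqrt(6)) = -42 + 42*sqrt(6)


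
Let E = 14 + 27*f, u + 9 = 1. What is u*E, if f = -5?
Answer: 968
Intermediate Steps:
u = -8 (u = -9 + 1 = -8)
E = -121 (E = 14 + 27*(-5) = 14 - 135 = -121)
u*E = -8*(-121) = 968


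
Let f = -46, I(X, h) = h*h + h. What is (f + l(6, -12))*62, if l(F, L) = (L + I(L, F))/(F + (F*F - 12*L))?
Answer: -2842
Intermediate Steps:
I(X, h) = h + h² (I(X, h) = h² + h = h + h²)
l(F, L) = (L + F*(1 + F))/(F + F² - 12*L) (l(F, L) = (L + F*(1 + F))/(F + (F*F - 12*L)) = (L + F*(1 + F))/(F + (F² - 12*L)) = (L + F*(1 + F))/(F + F² - 12*L))
(f + l(6, -12))*62 = (-46 + (-12 + 6*(1 + 6))/(6 + 6² - 12*(-12)))*62 = (-46 + (-12 + 6*7)/(6 + 36 + 144))*62 = (-46 + (-12 + 42)/186)*62 = (-46 + (1/186)*30)*62 = (-46 + 5/31)*62 = -1421/31*62 = -2842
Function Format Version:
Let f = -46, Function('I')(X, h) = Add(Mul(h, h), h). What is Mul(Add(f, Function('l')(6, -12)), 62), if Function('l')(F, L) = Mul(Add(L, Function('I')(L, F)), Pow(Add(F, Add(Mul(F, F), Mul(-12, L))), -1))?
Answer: -2842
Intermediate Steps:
Function('I')(X, h) = Add(h, Pow(h, 2)) (Function('I')(X, h) = Add(Pow(h, 2), h) = Add(h, Pow(h, 2)))
Function('l')(F, L) = Mul(Pow(Add(F, Pow(F, 2), Mul(-12, L)), -1), Add(L, Mul(F, Add(1, F)))) (Function('l')(F, L) = Mul(Add(L, Mul(F, Add(1, F))), Pow(Add(F, Add(Mul(F, F), Mul(-12, L))), -1)) = Mul(Add(L, Mul(F, Add(1, F))), Pow(Add(F, Add(Pow(F, 2), Mul(-12, L))), -1)) = Mul(Add(L, Mul(F, Add(1, F))), Pow(Add(F, Pow(F, 2), Mul(-12, L)), -1)) = Mul(Pow(Add(F, Pow(F, 2), Mul(-12, L)), -1), Add(L, Mul(F, Add(1, F)))))
Mul(Add(f, Function('l')(6, -12)), 62) = Mul(Add(-46, Mul(Pow(Add(6, Pow(6, 2), Mul(-12, -12)), -1), Add(-12, Mul(6, Add(1, 6))))), 62) = Mul(Add(-46, Mul(Pow(Add(6, 36, 144), -1), Add(-12, Mul(6, 7)))), 62) = Mul(Add(-46, Mul(Pow(186, -1), Add(-12, 42))), 62) = Mul(Add(-46, Mul(Rational(1, 186), 30)), 62) = Mul(Add(-46, Rational(5, 31)), 62) = Mul(Rational(-1421, 31), 62) = -2842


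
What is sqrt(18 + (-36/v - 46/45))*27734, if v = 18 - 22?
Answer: 27734*sqrt(5845)/15 ≈ 1.4136e+5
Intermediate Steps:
v = -4
sqrt(18 + (-36/v - 46/45))*27734 = sqrt(18 + (-36/(-4) - 46/45))*27734 = sqrt(18 + (-36*(-1/4) - 46*1/45))*27734 = sqrt(18 + (9 - 46/45))*27734 = sqrt(18 + 359/45)*27734 = sqrt(1169/45)*27734 = (sqrt(5845)/15)*27734 = 27734*sqrt(5845)/15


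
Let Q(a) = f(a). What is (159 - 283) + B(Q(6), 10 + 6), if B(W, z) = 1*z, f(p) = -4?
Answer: -108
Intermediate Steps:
Q(a) = -4
B(W, z) = z
(159 - 283) + B(Q(6), 10 + 6) = (159 - 283) + (10 + 6) = -124 + 16 = -108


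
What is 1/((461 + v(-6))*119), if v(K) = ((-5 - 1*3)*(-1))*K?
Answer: 1/49147 ≈ 2.0347e-5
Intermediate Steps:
v(K) = 8*K (v(K) = ((-5 - 3)*(-1))*K = (-8*(-1))*K = 8*K)
1/((461 + v(-6))*119) = 1/((461 + 8*(-6))*119) = 1/((461 - 48)*119) = 1/(413*119) = 1/49147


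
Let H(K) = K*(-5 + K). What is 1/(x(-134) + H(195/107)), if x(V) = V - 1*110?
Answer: -11449/2859856 ≈ -0.0040033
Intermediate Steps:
x(V) = -110 + V (x(V) = V - 110 = -110 + V)
1/(x(-134) + H(195/107)) = 1/((-110 - 134) + (195/107)*(-5 + 195/107)) = 1/(-244 + (195*(1/107))*(-5 + 195*(1/107))) = 1/(-244 + 195*(-5 + 195/107)/107) = 1/(-244 + (195/107)*(-340/107)) = 1/(-244 - 66300/11449) = 1/(-2859856/11449) = -11449/2859856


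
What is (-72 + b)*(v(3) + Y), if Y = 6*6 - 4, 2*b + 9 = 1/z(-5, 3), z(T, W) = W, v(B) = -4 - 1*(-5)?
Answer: -2519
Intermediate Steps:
v(B) = 1 (v(B) = -4 + 5 = 1)
b = -13/3 (b = -9/2 + (½)/3 = -9/2 + (½)*(⅓) = -9/2 + ⅙ = -13/3 ≈ -4.3333)
Y = 32 (Y = 36 - 4 = 32)
(-72 + b)*(v(3) + Y) = (-72 - 13/3)*(1 + 32) = -229/3*33 = -2519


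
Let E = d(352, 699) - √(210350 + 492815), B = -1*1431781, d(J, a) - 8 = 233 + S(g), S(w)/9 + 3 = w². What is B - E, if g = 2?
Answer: -1432031 + √703165 ≈ -1.4312e+6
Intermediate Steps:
S(w) = -27 + 9*w²
d(J, a) = 250 (d(J, a) = 8 + (233 + (-27 + 9*2²)) = 8 + (233 + (-27 + 9*4)) = 8 + (233 + (-27 + 36)) = 8 + (233 + 9) = 8 + 242 = 250)
B = -1431781
E = 250 - √703165 (E = 250 - √(210350 + 492815) = 250 - √703165 ≈ -588.55)
B - E = -1431781 - (250 - √703165) = -1431781 + (-250 + √703165) = -1432031 + √703165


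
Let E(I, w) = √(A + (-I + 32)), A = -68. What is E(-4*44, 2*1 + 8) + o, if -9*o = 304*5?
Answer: -1520/9 + 2*√35 ≈ -157.06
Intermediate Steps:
o = -1520/9 (o = -304*5/9 = -⅑*1520 = -1520/9 ≈ -168.89)
E(I, w) = √(-36 - I) (E(I, w) = √(-68 + (-I + 32)) = √(-68 + (32 - I)) = √(-36 - I))
E(-4*44, 2*1 + 8) + o = √(-36 - (-4)*44) - 1520/9 = √(-36 - 1*(-176)) - 1520/9 = √(-36 + 176) - 1520/9 = √140 - 1520/9 = 2*√35 - 1520/9 = -1520/9 + 2*√35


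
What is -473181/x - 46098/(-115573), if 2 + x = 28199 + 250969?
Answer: -41817953445/32264052118 ≈ -1.2961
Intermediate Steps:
x = 279166 (x = -2 + (28199 + 250969) = -2 + 279168 = 279166)
-473181/x - 46098/(-115573) = -473181/279166 - 46098/(-115573) = -473181*1/279166 - 46098*(-1/115573) = -473181/279166 + 46098/115573 = -41817953445/32264052118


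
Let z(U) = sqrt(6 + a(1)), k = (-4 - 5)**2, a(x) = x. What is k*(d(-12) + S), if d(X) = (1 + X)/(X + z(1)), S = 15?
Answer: 177147/137 + 891*sqrt(7)/137 ≈ 1310.3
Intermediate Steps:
k = 81 (k = (-9)**2 = 81)
z(U) = sqrt(7) (z(U) = sqrt(6 + 1) = sqrt(7))
d(X) = (1 + X)/(X + sqrt(7))
k*(d(-12) + S) = 81*((1 - 12)/(-12 + sqrt(7)) + 15) = 81*(-11/(-12 + sqrt(7)) + 15) = 81*(15 - 11/(-12 + sqrt(7))) = 1215 - 891/(-12 + sqrt(7))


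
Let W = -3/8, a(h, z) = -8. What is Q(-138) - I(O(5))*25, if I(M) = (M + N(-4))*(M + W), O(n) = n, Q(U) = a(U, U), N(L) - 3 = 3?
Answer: -10239/8 ≈ -1279.9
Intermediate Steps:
N(L) = 6 (N(L) = 3 + 3 = 6)
Q(U) = -8
W = -3/8 (W = -3*⅛ = -3/8 ≈ -0.37500)
I(M) = (6 + M)*(-3/8 + M) (I(M) = (M + 6)*(M - 3/8) = (6 + M)*(-3/8 + M))
Q(-138) - I(O(5))*25 = -8 - (-9/4 + 5² + (45/8)*5)*25 = -8 - (-9/4 + 25 + 225/8)*25 = -8 - 407*25/8 = -8 - 1*10175/8 = -8 - 10175/8 = -10239/8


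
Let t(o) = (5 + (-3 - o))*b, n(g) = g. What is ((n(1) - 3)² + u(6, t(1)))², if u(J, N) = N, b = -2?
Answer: 4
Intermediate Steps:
t(o) = -4 + 2*o (t(o) = (5 + (-3 - o))*(-2) = (2 - o)*(-2) = -4 + 2*o)
((n(1) - 3)² + u(6, t(1)))² = ((1 - 3)² + (-4 + 2*1))² = ((-2)² + (-4 + 2))² = (4 - 2)² = 2² = 4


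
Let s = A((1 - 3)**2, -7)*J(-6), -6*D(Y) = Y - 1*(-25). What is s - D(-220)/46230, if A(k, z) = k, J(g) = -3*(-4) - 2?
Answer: 739667/18492 ≈ 39.999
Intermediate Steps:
D(Y) = -25/6 - Y/6 (D(Y) = -(Y - 1*(-25))/6 = -(Y + 25)/6 = -(25 + Y)/6 = -25/6 - Y/6)
J(g) = 10 (J(g) = 12 - 2 = 10)
s = 40 (s = (1 - 3)**2*10 = (-2)**2*10 = 4*10 = 40)
s - D(-220)/46230 = 40 - (-25/6 - 1/6*(-220))/46230 = 40 - (-25/6 + 110/3)/46230 = 40 - 65/(2*46230) = 40 - 1*13/18492 = 40 - 13/18492 = 739667/18492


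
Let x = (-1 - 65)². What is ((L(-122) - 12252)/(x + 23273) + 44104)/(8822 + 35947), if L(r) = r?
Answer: 406179014/412307567 ≈ 0.98514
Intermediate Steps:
x = 4356 (x = (-66)² = 4356)
((L(-122) - 12252)/(x + 23273) + 44104)/(8822 + 35947) = ((-122 - 12252)/(4356 + 23273) + 44104)/(8822 + 35947) = (-12374/27629 + 44104)/44769 = (-12374*1/27629 + 44104)*(1/44769) = (-12374/27629 + 44104)*(1/44769) = (1218537042/27629)*(1/44769) = 406179014/412307567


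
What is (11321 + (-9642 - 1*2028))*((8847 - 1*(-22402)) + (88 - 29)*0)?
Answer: -10905901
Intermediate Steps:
(11321 + (-9642 - 1*2028))*((8847 - 1*(-22402)) + (88 - 29)*0) = (11321 + (-9642 - 2028))*((8847 + 22402) + 59*0) = (11321 - 11670)*(31249 + 0) = -349*31249 = -10905901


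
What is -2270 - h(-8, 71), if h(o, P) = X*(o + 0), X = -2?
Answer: -2286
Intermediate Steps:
h(o, P) = -2*o (h(o, P) = -2*(o + 0) = -2*o)
-2270 - h(-8, 71) = -2270 - (-2)*(-8) = -2270 - 1*16 = -2270 - 16 = -2286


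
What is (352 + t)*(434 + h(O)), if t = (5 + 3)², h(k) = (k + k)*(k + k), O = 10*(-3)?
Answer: 1678144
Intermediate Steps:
O = -30
h(k) = 4*k² (h(k) = (2*k)*(2*k) = 4*k²)
t = 64 (t = 8² = 64)
(352 + t)*(434 + h(O)) = (352 + 64)*(434 + 4*(-30)²) = 416*(434 + 4*900) = 416*(434 + 3600) = 416*4034 = 1678144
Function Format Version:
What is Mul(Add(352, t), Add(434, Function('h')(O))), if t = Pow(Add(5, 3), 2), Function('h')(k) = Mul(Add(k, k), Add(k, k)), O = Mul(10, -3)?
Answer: 1678144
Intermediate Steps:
O = -30
Function('h')(k) = Mul(4, Pow(k, 2)) (Function('h')(k) = Mul(Mul(2, k), Mul(2, k)) = Mul(4, Pow(k, 2)))
t = 64 (t = Pow(8, 2) = 64)
Mul(Add(352, t), Add(434, Function('h')(O))) = Mul(Add(352, 64), Add(434, Mul(4, Pow(-30, 2)))) = Mul(416, Add(434, Mul(4, 900))) = Mul(416, Add(434, 3600)) = Mul(416, 4034) = 1678144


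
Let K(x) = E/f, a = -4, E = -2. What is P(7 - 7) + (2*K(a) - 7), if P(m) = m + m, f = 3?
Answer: -25/3 ≈ -8.3333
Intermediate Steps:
K(x) = -⅔ (K(x) = -2/3 = -2*⅓ = -⅔)
P(m) = 2*m
P(7 - 7) + (2*K(a) - 7) = 2*(7 - 7) + (2*(-⅔) - 7) = 2*0 + (-4/3 - 7) = 0 - 25/3 = -25/3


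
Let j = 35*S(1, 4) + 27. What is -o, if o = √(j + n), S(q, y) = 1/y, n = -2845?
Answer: -I*√11237/2 ≈ -53.002*I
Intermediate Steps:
j = 143/4 (j = 35/4 + 27 = 143/4 ≈ 35.750)
o = I*√11237/2 (o = √(143/4 - 2845) = √(-11237/4) = I*√11237/2 ≈ 53.002*I)
-o = -I*√11237/2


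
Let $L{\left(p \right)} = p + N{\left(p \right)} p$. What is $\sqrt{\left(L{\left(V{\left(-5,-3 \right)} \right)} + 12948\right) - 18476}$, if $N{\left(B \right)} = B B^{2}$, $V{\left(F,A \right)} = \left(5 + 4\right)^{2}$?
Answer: $\sqrt{43041274} \approx 6560.6$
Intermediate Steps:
$V{\left(F,A \right)} = 81$ ($V{\left(F,A \right)} = 9^{2} = 81$)
$N{\left(B \right)} = B^{3}$
$L{\left(p \right)} = p + p^{4}$ ($L{\left(p \right)} = p + p^{3} p = p + p^{4}$)
$\sqrt{\left(L{\left(V{\left(-5,-3 \right)} \right)} + 12948\right) - 18476} = \sqrt{\left(\left(81 + 81^{4}\right) + 12948\right) - 18476} = \sqrt{\left(\left(81 + 43046721\right) + 12948\right) + \left(-9966 + \left(-12341 + 3831\right)\right)} = \sqrt{\left(43046802 + 12948\right) - 18476} = \sqrt{43059750 - 18476} = \sqrt{43041274}$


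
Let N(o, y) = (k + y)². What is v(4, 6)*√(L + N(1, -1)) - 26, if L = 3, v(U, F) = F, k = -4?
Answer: -26 + 12*√7 ≈ 5.7490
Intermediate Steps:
N(o, y) = (-4 + y)²
v(4, 6)*√(L + N(1, -1)) - 26 = 6*√(3 + (-4 - 1)²) - 26 = 6*√(3 + (-5)²) - 26 = 6*√(3 + 25) - 26 = 6*√28 - 26 = 6*(2*√7) - 26 = 12*√7 - 26 = -26 + 12*√7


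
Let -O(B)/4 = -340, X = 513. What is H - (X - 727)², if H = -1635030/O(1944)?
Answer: -6391759/136 ≈ -46998.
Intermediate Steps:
O(B) = 1360 (O(B) = -4*(-340) = 1360)
H = -163503/136 (H = -1635030/1360 = -1635030*1/1360 = -163503/136 ≈ -1202.2)
H - (X - 727)² = -163503/136 - (513 - 727)² = -163503/136 - 1*(-214)² = -163503/136 - 1*45796 = -163503/136 - 45796 = -6391759/136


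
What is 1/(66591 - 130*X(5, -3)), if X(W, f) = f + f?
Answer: 1/67371 ≈ 1.4843e-5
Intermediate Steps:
X(W, f) = 2*f
1/(66591 - 130*X(5, -3)) = 1/(66591 - 260*(-3)) = 1/(66591 - 130*(-6)) = 1/(66591 + 780) = 1/67371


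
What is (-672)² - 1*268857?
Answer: 182727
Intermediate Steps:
(-672)² - 1*268857 = 451584 - 268857 = 182727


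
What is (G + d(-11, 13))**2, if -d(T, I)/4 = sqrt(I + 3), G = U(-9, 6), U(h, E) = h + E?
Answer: 361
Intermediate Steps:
U(h, E) = E + h
G = -3 (G = 6 - 9 = -3)
d(T, I) = -4*sqrt(3 + I) (d(T, I) = -4*sqrt(I + 3) = -4*sqrt(3 + I))
(G + d(-11, 13))**2 = (-3 - 4*sqrt(3 + 13))**2 = (-3 - 4*sqrt(16))**2 = (-3 - 4*4)**2 = (-3 - 16)**2 = (-19)**2 = 361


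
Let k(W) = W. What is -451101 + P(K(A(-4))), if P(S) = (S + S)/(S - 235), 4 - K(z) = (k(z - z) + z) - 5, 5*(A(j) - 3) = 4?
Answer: -518315101/1149 ≈ -4.5110e+5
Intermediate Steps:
A(j) = 19/5 (A(j) = 3 + (⅕)*4 = 3 + ⅘ = 19/5)
K(z) = 9 - z (K(z) = 4 - (((z - z) + z) - 5) = 4 - ((0 + z) - 5) = 4 - (z - 5) = 4 - (-5 + z) = 4 + (5 - z) = 9 - z)
P(S) = 2*S/(-235 + S) (P(S) = (2*S)/(-235 + S) = 2*S/(-235 + S))
-451101 + P(K(A(-4))) = -451101 + 2*(9 - 1*19/5)/(-235 + (9 - 1*19/5)) = -451101 + 2*(9 - 19/5)/(-235 + (9 - 19/5)) = -451101 + 2*(26/5)/(-235 + 26/5) = -451101 + 2*(26/5)/(-1149/5) = -451101 + 2*(26/5)*(-5/1149) = -451101 - 52/1149 = -518315101/1149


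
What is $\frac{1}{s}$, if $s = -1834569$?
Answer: $- \frac{1}{1834569} \approx -5.4509 \cdot 10^{-7}$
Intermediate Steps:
$\frac{1}{s} = \frac{1}{-1834569} = - \frac{1}{1834569}$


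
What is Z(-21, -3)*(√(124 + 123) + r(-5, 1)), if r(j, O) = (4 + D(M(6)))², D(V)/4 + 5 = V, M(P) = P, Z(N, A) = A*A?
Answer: 576 + 9*√247 ≈ 717.45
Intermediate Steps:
Z(N, A) = A²
D(V) = -20 + 4*V
r(j, O) = 64 (r(j, O) = (4 + (-20 + 4*6))² = (4 + (-20 + 24))² = (4 + 4)² = 8² = 64)
Z(-21, -3)*(√(124 + 123) + r(-5, 1)) = (-3)²*(√(124 + 123) + 64) = 9*(√247 + 64) = 9*(64 + √247) = 576 + 9*√247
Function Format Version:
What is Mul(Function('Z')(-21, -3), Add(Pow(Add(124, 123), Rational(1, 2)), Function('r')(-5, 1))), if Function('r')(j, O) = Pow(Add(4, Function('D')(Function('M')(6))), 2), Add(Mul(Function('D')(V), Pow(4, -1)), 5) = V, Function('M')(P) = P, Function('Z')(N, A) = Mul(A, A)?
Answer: Add(576, Mul(9, Pow(247, Rational(1, 2)))) ≈ 717.45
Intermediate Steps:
Function('Z')(N, A) = Pow(A, 2)
Function('D')(V) = Add(-20, Mul(4, V))
Function('r')(j, O) = 64 (Function('r')(j, O) = Pow(Add(4, Add(-20, Mul(4, 6))), 2) = Pow(Add(4, Add(-20, 24)), 2) = Pow(Add(4, 4), 2) = Pow(8, 2) = 64)
Mul(Function('Z')(-21, -3), Add(Pow(Add(124, 123), Rational(1, 2)), Function('r')(-5, 1))) = Mul(Pow(-3, 2), Add(Pow(Add(124, 123), Rational(1, 2)), 64)) = Mul(9, Add(Pow(247, Rational(1, 2)), 64)) = Mul(9, Add(64, Pow(247, Rational(1, 2)))) = Add(576, Mul(9, Pow(247, Rational(1, 2))))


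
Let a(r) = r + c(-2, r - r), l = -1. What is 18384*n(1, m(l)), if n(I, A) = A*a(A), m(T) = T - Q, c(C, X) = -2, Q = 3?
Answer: 441216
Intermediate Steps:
a(r) = -2 + r (a(r) = r - 2 = -2 + r)
m(T) = -3 + T (m(T) = T - 1*3 = T - 3 = -3 + T)
n(I, A) = A*(-2 + A)
18384*n(1, m(l)) = 18384*((-3 - 1)*(-2 + (-3 - 1))) = 18384*(-4*(-2 - 4)) = 18384*(-4*(-6)) = 18384*24 = 441216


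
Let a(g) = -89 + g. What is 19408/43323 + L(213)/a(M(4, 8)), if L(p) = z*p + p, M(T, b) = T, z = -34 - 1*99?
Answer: 1219719148/3682455 ≈ 331.22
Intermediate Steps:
z = -133 (z = -34 - 99 = -133)
L(p) = -132*p (L(p) = -133*p + p = -132*p)
19408/43323 + L(213)/a(M(4, 8)) = 19408/43323 + (-132*213)/(-89 + 4) = 19408*(1/43323) - 28116/(-85) = 19408/43323 - 28116*(-1/85) = 19408/43323 + 28116/85 = 1219719148/3682455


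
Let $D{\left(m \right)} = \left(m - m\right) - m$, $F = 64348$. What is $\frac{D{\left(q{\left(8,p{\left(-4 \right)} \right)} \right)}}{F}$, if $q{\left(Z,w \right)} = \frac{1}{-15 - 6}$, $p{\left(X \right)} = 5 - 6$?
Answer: $\frac{1}{1351308} \approx 7.4002 \cdot 10^{-7}$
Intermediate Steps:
$p{\left(X \right)} = -1$ ($p{\left(X \right)} = 5 - 6 = -1$)
$q{\left(Z,w \right)} = - \frac{1}{21}$ ($q{\left(Z,w \right)} = \frac{1}{-21} = - \frac{1}{21}$)
$D{\left(m \right)} = - m$ ($D{\left(m \right)} = 0 - m = - m$)
$\frac{D{\left(q{\left(8,p{\left(-4 \right)} \right)} \right)}}{F} = \frac{\left(-1\right) \left(- \frac{1}{21}\right)}{64348} = \frac{1}{21} \cdot \frac{1}{64348} = \frac{1}{1351308}$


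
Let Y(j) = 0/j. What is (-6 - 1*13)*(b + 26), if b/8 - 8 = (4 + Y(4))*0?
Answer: -1710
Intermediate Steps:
Y(j) = 0
b = 64 (b = 64 + 8*((4 + 0)*0) = 64 + 8*(4*0) = 64 + 8*0 = 64 + 0 = 64)
(-6 - 1*13)*(b + 26) = (-6 - 1*13)*(64 + 26) = (-6 - 13)*90 = -19*90 = -1710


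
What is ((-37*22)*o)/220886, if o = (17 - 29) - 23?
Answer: 14245/110443 ≈ 0.12898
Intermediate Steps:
o = -35 (o = -12 - 23 = -35)
((-37*22)*o)/220886 = (-37*22*(-35))/220886 = -814*(-35)*(1/220886) = 28490*(1/220886) = 14245/110443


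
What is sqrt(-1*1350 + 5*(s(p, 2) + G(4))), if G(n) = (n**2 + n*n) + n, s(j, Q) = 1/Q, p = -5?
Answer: I*sqrt(4670)/2 ≈ 34.169*I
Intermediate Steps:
G(n) = n + 2*n**2 (G(n) = (n**2 + n**2) + n = 2*n**2 + n = n + 2*n**2)
sqrt(-1*1350 + 5*(s(p, 2) + G(4))) = sqrt(-1*1350 + 5*(1/2 + 4*(1 + 2*4))) = sqrt(-1350 + 5*(1/2 + 4*(1 + 8))) = sqrt(-1350 + 5*(1/2 + 4*9)) = sqrt(-1350 + 5*(1/2 + 36)) = sqrt(-1350 + 5*(73/2)) = sqrt(-1350 + 365/2) = sqrt(-2335/2) = I*sqrt(4670)/2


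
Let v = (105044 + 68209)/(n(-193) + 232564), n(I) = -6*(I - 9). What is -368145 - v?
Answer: -86063638773/233776 ≈ -3.6815e+5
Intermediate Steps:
n(I) = 54 - 6*I (n(I) = -6*(-9 + I) = 54 - 6*I)
v = 173253/233776 (v = (105044 + 68209)/((54 - 6*(-193)) + 232564) = 173253/((54 + 1158) + 232564) = 173253/(1212 + 232564) = 173253/233776 ≈ 0.74111)
-368145 - v = -368145 - 1*173253/233776 = -368145 - 173253/233776 = -86063638773/233776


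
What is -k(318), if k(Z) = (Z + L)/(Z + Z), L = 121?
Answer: -439/636 ≈ -0.69025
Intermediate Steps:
k(Z) = (121 + Z)/(2*Z) (k(Z) = (Z + 121)/(Z + Z) = (121 + Z)/((2*Z)) = (121 + Z)*(1/(2*Z)) = (121 + Z)/(2*Z))
-k(318) = -(121 + 318)/(2*318) = -439/(2*318) = -1*439/636 = -439/636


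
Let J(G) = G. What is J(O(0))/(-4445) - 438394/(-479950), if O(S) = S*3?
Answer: 219197/239975 ≈ 0.91342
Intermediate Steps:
O(S) = 3*S
J(O(0))/(-4445) - 438394/(-479950) = (3*0)/(-4445) - 438394/(-479950) = 0*(-1/4445) - 438394*(-1/479950) = 0 + 219197/239975 = 219197/239975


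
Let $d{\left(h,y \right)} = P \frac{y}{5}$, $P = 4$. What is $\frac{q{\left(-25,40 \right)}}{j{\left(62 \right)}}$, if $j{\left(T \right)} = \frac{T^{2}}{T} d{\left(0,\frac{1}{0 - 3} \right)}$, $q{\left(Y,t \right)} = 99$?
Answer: $- \frac{1485}{248} \approx -5.9879$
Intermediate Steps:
$d{\left(h,y \right)} = \frac{4 y}{5}$ ($d{\left(h,y \right)} = 4 \frac{y}{5} = \frac{4 y}{5}$)
$j{\left(T \right)} = - \frac{4 T}{15}$ ($j{\left(T \right)} = \frac{T^{2}}{T} \frac{4}{5 \left(0 - 3\right)} = T \frac{4}{5 \left(-3\right)} = T \frac{4}{5} \left(- \frac{1}{3}\right) = T \left(- \frac{4}{15}\right) = - \frac{4 T}{15}$)
$\frac{q{\left(-25,40 \right)}}{j{\left(62 \right)}} = \frac{99}{\left(- \frac{4}{15}\right) 62} = \frac{99}{- \frac{248}{15}} = 99 \left(- \frac{15}{248}\right) = - \frac{1485}{248}$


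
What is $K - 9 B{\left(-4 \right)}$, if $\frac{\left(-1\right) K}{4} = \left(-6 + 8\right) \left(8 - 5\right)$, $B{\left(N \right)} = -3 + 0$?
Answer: $3$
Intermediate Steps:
$B{\left(N \right)} = -3$
$K = -24$ ($K = - 4 \left(-6 + 8\right) \left(8 - 5\right) = - 4 \cdot 2 \cdot 3 = \left(-4\right) 6 = -24$)
$K - 9 B{\left(-4 \right)} = -24 - -27 = -24 + 27 = 3$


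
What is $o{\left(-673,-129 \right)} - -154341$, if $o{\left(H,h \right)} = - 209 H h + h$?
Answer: $-17990541$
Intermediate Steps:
$o{\left(H,h \right)} = h - 209 H h$ ($o{\left(H,h \right)} = - 209 H h + h = h - 209 H h$)
$o{\left(-673,-129 \right)} - -154341 = - 129 \left(1 - -140657\right) - -154341 = - 129 \left(1 + 140657\right) + 154341 = \left(-129\right) 140658 + 154341 = -18144882 + 154341 = -17990541$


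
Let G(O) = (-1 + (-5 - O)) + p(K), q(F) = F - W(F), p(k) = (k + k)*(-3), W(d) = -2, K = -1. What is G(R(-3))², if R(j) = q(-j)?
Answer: 25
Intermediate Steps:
p(k) = -6*k (p(k) = (2*k)*(-3) = -6*k)
q(F) = 2 + F (q(F) = F - 1*(-2) = F + 2 = 2 + F)
R(j) = 2 - j
G(O) = -O (G(O) = (-1 + (-5 - O)) - 6*(-1) = (-6 - O) + 6 = -O)
G(R(-3))² = (-(2 - 1*(-3)))² = (-(2 + 3))² = (-1*5)² = (-5)² = 25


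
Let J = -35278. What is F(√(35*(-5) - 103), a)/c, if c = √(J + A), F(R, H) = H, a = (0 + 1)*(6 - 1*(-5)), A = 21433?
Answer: -11*I*√13845/13845 ≈ -0.093486*I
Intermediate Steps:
a = 11 (a = 1*(6 + 5) = 1*11 = 11)
c = I*√13845 (c = √(-35278 + 21433) = √(-13845) = I*√13845 ≈ 117.66*I)
F(√(35*(-5) - 103), a)/c = 11/((I*√13845)) = 11*(-I*√13845/13845) = -11*I*√13845/13845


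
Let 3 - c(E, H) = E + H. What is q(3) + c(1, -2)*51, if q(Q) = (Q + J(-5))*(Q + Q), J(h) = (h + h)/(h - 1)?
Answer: 232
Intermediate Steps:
c(E, H) = 3 - E - H (c(E, H) = 3 - (E + H) = 3 + (-E - H) = 3 - E - H)
J(h) = 2*h/(-1 + h) (J(h) = (2*h)/(-1 + h) = 2*h/(-1 + h))
q(Q) = 2*Q*(5/3 + Q) (q(Q) = (Q + 2*(-5)/(-1 - 5))*(Q + Q) = (Q + 2*(-5)/(-6))*(2*Q) = (Q + 2*(-5)*(-⅙))*(2*Q) = (Q + 5/3)*(2*Q) = (5/3 + Q)*(2*Q) = 2*Q*(5/3 + Q))
q(3) + c(1, -2)*51 = (⅔)*3*(5 + 3*3) + (3 - 1*1 - 1*(-2))*51 = (⅔)*3*(5 + 9) + (3 - 1 + 2)*51 = (⅔)*3*14 + 4*51 = 28 + 204 = 232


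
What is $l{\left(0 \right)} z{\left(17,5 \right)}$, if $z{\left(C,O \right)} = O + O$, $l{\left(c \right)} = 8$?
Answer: $80$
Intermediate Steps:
$z{\left(C,O \right)} = 2 O$
$l{\left(0 \right)} z{\left(17,5 \right)} = 8 \cdot 2 \cdot 5 = 8 \cdot 10 = 80$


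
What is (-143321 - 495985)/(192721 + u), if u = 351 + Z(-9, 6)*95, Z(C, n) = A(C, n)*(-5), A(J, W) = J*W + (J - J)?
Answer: -319653/109361 ≈ -2.9229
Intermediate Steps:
A(J, W) = J*W (A(J, W) = J*W + 0 = J*W)
Z(C, n) = -5*C*n (Z(C, n) = (C*n)*(-5) = -5*C*n)
u = 26001 (u = 351 - 5*(-9)*6*95 = 351 + 270*95 = 351 + 25650 = 26001)
(-143321 - 495985)/(192721 + u) = (-143321 - 495985)/(192721 + 26001) = -639306/218722 = -639306*1/218722 = -319653/109361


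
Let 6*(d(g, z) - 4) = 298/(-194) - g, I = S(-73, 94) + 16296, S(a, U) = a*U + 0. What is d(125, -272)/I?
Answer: -4973/2745294 ≈ -0.0018115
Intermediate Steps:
S(a, U) = U*a (S(a, U) = U*a + 0 = U*a)
I = 9434 (I = 94*(-73) + 16296 = -6862 + 16296 = 9434)
d(g, z) = 2179/582 - g/6 (d(g, z) = 4 + (298/(-194) - g)/6 = 4 + (298*(-1/194) - g)/6 = 4 + (-149/97 - g)/6 = 4 + (-149/582 - g/6) = 2179/582 - g/6)
d(125, -272)/I = (2179/582 - ⅙*125)/9434 = (2179/582 - 125/6)*(1/9434) = -4973/291*1/9434 = -4973/2745294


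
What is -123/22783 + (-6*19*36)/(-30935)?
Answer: 89696427/704792105 ≈ 0.12727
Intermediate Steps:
-123/22783 + (-6*19*36)/(-30935) = -123*1/22783 - 114*36*(-1/30935) = -123/22783 - 4104*(-1/30935) = -123/22783 + 4104/30935 = 89696427/704792105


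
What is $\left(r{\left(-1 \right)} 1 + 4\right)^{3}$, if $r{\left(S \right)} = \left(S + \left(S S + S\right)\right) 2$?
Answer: $8$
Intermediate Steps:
$r{\left(S \right)} = 2 S^{2} + 4 S$ ($r{\left(S \right)} = \left(S + \left(S^{2} + S\right)\right) 2 = \left(S + \left(S + S^{2}\right)\right) 2 = \left(S^{2} + 2 S\right) 2 = 2 S^{2} + 4 S$)
$\left(r{\left(-1 \right)} 1 + 4\right)^{3} = \left(2 \left(-1\right) \left(2 - 1\right) 1 + 4\right)^{3} = \left(2 \left(-1\right) 1 \cdot 1 + 4\right)^{3} = \left(\left(-2\right) 1 + 4\right)^{3} = \left(-2 + 4\right)^{3} = 2^{3} = 8$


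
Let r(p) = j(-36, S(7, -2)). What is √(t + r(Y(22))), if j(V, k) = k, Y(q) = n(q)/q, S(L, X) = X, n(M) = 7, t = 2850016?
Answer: √2850014 ≈ 1688.2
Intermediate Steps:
Y(q) = 7/q
r(p) = -2
√(t + r(Y(22))) = √(2850016 - 2) = √2850014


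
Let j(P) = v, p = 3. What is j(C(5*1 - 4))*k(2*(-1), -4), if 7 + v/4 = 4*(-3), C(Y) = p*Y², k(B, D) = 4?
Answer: -304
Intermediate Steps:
C(Y) = 3*Y²
v = -76 (v = -28 + 4*(4*(-3)) = -28 + 4*(-12) = -28 - 48 = -76)
j(P) = -76
j(C(5*1 - 4))*k(2*(-1), -4) = -76*4 = -304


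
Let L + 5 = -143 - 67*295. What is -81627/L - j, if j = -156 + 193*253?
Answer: -969143822/19913 ≈ -48669.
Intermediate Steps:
L = -19913 (L = -5 + (-143 - 67*295) = -5 + (-143 - 19765) = -5 - 19908 = -19913)
j = 48673 (j = -156 + 48829 = 48673)
-81627/L - j = -81627/(-19913) - 1*48673 = -81627*(-1/19913) - 48673 = 81627/19913 - 48673 = -969143822/19913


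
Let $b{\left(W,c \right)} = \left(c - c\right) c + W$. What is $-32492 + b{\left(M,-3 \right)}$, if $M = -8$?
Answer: $-32500$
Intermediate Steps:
$b{\left(W,c \right)} = W$ ($b{\left(W,c \right)} = 0 c + W = 0 + W = W$)
$-32492 + b{\left(M,-3 \right)} = -32492 - 8 = -32500$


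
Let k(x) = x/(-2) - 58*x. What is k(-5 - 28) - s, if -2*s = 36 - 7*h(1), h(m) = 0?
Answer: 3897/2 ≈ 1948.5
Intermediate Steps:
k(x) = -117*x/2 (k(x) = x*(-½) - 29*2*x = -x/2 - 29*2*x = -x/2 - 58*x = -117*x/2)
s = -18 (s = -(36 - 7*0)/2 = -(36 + 0)/2 = -½*36 = -18)
k(-5 - 28) - s = -117*(-5 - 28)/2 - 1*(-18) = -117/2*(-33) + 18 = 3861/2 + 18 = 3897/2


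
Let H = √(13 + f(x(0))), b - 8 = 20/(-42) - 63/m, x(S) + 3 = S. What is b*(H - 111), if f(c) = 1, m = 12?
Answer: -7067/28 + 191*√14/84 ≈ -243.89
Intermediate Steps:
x(S) = -3 + S
b = 191/84 (b = 8 + (20/(-42) - 63/12) = 8 + (20*(-1/42) - 63*1/12) = 8 + (-10/21 - 21/4) = 8 - 481/84 = 191/84 ≈ 2.2738)
H = √14 (H = √(13 + 1) = √14 ≈ 3.7417)
b*(H - 111) = 191*(√14 - 111)/84 = 191*(-111 + √14)/84 = -7067/28 + 191*√14/84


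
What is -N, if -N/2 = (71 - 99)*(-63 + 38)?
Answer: 1400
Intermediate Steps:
N = -1400 (N = -2*(71 - 99)*(-63 + 38) = -(-56)*(-25) = -2*700 = -1400)
-N = -1*(-1400) = 1400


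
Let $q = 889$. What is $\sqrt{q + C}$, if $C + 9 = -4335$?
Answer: $i \sqrt{3455} \approx 58.779 i$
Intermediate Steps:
$C = -4344$ ($C = -9 - 4335 = -4344$)
$\sqrt{q + C} = \sqrt{889 - 4344} = \sqrt{-3455} = i \sqrt{3455}$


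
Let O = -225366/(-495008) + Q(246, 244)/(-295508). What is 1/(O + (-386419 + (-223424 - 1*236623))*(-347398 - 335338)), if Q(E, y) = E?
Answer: 18284853008/10567050800144558476303 ≈ 1.7304e-12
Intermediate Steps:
O = 8309460495/18284853008 (O = -225366/(-495008) + 246/(-295508) = -225366*(-1/495008) + 246*(-1/295508) = 112683/247504 - 123/147754 = 8309460495/18284853008 ≈ 0.45444)
1/(O + (-386419 + (-223424 - 1*236623))*(-347398 - 335338)) = 1/(8309460495/18284853008 + (-386419 + (-223424 - 1*236623))*(-347398 - 335338)) = 1/(8309460495/18284853008 + (-386419 + (-223424 - 236623))*(-682736)) = 1/(8309460495/18284853008 + (-386419 - 460047)*(-682736)) = 1/(8309460495/18284853008 - 846466*(-682736)) = 1/(8309460495/18284853008 + 577912810976) = 1/(10567050800144558476303/18284853008) = 18284853008/10567050800144558476303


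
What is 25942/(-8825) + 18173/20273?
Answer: -365545441/178909225 ≈ -2.0432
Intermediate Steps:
25942/(-8825) + 18173/20273 = 25942*(-1/8825) + 18173*(1/20273) = -25942/8825 + 18173/20273 = -365545441/178909225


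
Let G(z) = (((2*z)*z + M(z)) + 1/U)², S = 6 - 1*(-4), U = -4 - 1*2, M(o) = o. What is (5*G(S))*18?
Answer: 7925405/2 ≈ 3.9627e+6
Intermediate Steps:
U = -6 (U = -4 - 2 = -6)
S = 10 (S = 6 + 4 = 10)
G(z) = (-⅙ + z + 2*z²)² (G(z) = (((2*z)*z + z) + 1/(-6))² = ((2*z² + z) - ⅙)² = ((z + 2*z²) - ⅙)² = (-⅙ + z + 2*z²)²)
(5*G(S))*18 = (5*((-1 + 6*10 + 12*10²)²/36))*18 = (5*((-1 + 60 + 12*100)²/36))*18 = (5*((-1 + 60 + 1200)²/36))*18 = (5*((1/36)*1259²))*18 = (5*((1/36)*1585081))*18 = (5*(1585081/36))*18 = (7925405/36)*18 = 7925405/2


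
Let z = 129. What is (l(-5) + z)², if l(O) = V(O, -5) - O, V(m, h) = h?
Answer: 16641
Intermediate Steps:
l(O) = -5 - O
(l(-5) + z)² = ((-5 - 1*(-5)) + 129)² = ((-5 + 5) + 129)² = (0 + 129)² = 129² = 16641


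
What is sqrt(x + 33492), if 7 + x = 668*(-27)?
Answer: sqrt(15449) ≈ 124.29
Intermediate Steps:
x = -18043 (x = -7 + 668*(-27) = -7 - 18036 = -18043)
sqrt(x + 33492) = sqrt(-18043 + 33492) = sqrt(15449)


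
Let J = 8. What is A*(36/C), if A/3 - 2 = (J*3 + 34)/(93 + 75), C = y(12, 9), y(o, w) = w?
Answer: 197/7 ≈ 28.143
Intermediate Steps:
C = 9
A = 197/28 (A = 6 + 3*((8*3 + 34)/(93 + 75)) = 6 + 3*((24 + 34)/168) = 6 + 3*(58*(1/168)) = 6 + 3*(29/84) = 6 + 29/28 = 197/28 ≈ 7.0357)
A*(36/C) = 197*(36/9)/28 = 197*(36*(1/9))/28 = (197/28)*4 = 197/7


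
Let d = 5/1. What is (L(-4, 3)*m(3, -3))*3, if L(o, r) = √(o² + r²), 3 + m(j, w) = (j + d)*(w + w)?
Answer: -765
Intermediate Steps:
d = 5 (d = 5*1 = 5)
m(j, w) = -3 + 2*w*(5 + j) (m(j, w) = -3 + (j + 5)*(w + w) = -3 + (5 + j)*(2*w) = -3 + 2*w*(5 + j))
(L(-4, 3)*m(3, -3))*3 = (√((-4)² + 3²)*(-3 + 10*(-3) + 2*3*(-3)))*3 = (√(16 + 9)*(-3 - 30 - 18))*3 = (√25*(-51))*3 = (5*(-51))*3 = -255*3 = -765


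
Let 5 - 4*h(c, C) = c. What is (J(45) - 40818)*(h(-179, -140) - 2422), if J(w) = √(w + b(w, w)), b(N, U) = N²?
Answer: 96983568 - 7128*√230 ≈ 9.6876e+7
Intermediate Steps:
h(c, C) = 5/4 - c/4
J(w) = √(w + w²)
(J(45) - 40818)*(h(-179, -140) - 2422) = (√(45*(1 + 45)) - 40818)*((5/4 - ¼*(-179)) - 2422) = (√(45*46) - 40818)*((5/4 + 179/4) - 2422) = (√2070 - 40818)*(46 - 2422) = (3*√230 - 40818)*(-2376) = (-40818 + 3*√230)*(-2376) = 96983568 - 7128*√230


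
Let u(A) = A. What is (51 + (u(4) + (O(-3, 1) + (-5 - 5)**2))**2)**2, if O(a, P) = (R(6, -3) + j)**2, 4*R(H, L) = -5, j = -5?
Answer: 27589565140929/65536 ≈ 4.2098e+8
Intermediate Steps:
R(H, L) = -5/4 (R(H, L) = (1/4)*(-5) = -5/4)
O(a, P) = 625/16 (O(a, P) = (-5/4 - 5)**2 = (-25/4)**2 = 625/16)
(51 + (u(4) + (O(-3, 1) + (-5 - 5)**2))**2)**2 = (51 + (4 + (625/16 + (-5 - 5)**2))**2)**2 = (51 + (4 + (625/16 + (-10)**2))**2)**2 = (51 + (4 + (625/16 + 100))**2)**2 = (51 + (4 + 2225/16)**2)**2 = (51 + (2289/16)**2)**2 = (51 + 5239521/256)**2 = (5252577/256)**2 = 27589565140929/65536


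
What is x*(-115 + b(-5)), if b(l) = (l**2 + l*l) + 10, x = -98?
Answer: 5390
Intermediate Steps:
b(l) = 10 + 2*l**2 (b(l) = (l**2 + l**2) + 10 = 2*l**2 + 10 = 10 + 2*l**2)
x*(-115 + b(-5)) = -98*(-115 + (10 + 2*(-5)**2)) = -98*(-115 + (10 + 2*25)) = -98*(-115 + (10 + 50)) = -98*(-115 + 60) = -98*(-55) = 5390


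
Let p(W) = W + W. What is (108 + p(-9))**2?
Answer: 8100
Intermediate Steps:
p(W) = 2*W
(108 + p(-9))**2 = (108 + 2*(-9))**2 = (108 - 18)**2 = 90**2 = 8100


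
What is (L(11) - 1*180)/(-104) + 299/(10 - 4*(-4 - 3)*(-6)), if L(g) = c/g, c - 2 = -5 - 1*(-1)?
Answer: -7225/45188 ≈ -0.15989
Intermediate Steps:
c = -2 (c = 2 + (-5 - 1*(-1)) = 2 + (-5 + 1) = 2 - 4 = -2)
L(g) = -2/g
(L(11) - 1*180)/(-104) + 299/(10 - 4*(-4 - 3)*(-6)) = (-2/11 - 1*180)/(-104) + 299/(10 - 4*(-4 - 3)*(-6)) = (-2*1/11 - 180)*(-1/104) + 299/(10 - 4*(-7)*(-6)) = (-2/11 - 180)*(-1/104) + 299/(10 + 28*(-6)) = -1982/11*(-1/104) + 299/(10 - 168) = 991/572 + 299/(-158) = 991/572 + 299*(-1/158) = 991/572 - 299/158 = -7225/45188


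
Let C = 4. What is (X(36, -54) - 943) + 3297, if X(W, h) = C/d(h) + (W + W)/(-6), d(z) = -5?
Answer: 11706/5 ≈ 2341.2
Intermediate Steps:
X(W, h) = -4/5 - W/3 (X(W, h) = 4/(-5) + (W + W)/(-6) = 4*(-1/5) + (2*W)*(-1/6) = -4/5 - W/3)
(X(36, -54) - 943) + 3297 = ((-4/5 - 1/3*36) - 943) + 3297 = ((-4/5 - 12) - 943) + 3297 = (-64/5 - 943) + 3297 = -4779/5 + 3297 = 11706/5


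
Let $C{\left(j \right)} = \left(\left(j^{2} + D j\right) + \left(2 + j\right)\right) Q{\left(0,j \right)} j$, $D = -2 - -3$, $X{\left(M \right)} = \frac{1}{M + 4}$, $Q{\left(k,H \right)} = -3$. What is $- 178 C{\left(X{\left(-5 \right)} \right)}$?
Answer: $-534$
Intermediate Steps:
$X{\left(M \right)} = \frac{1}{4 + M}$
$D = 1$ ($D = -2 + 3 = 1$)
$C{\left(j \right)} = j \left(-6 - 6 j - 3 j^{2}\right)$ ($C{\left(j \right)} = \left(\left(j^{2} + 1 j\right) + \left(2 + j\right)\right) \left(-3\right) j = \left(\left(j^{2} + j\right) + \left(2 + j\right)\right) \left(-3\right) j = \left(\left(j + j^{2}\right) + \left(2 + j\right)\right) \left(-3\right) j = \left(2 + j^{2} + 2 j\right) \left(-3\right) j = \left(-6 - 6 j - 3 j^{2}\right) j = j \left(-6 - 6 j - 3 j^{2}\right)$)
$- 178 C{\left(X{\left(-5 \right)} \right)} = - 178 \left(- \frac{3 \left(2 + \left(\frac{1}{4 - 5}\right)^{2} + \frac{2}{4 - 5}\right)}{4 - 5}\right) = - 178 \left(- \frac{3 \left(2 + \left(\frac{1}{-1}\right)^{2} + \frac{2}{-1}\right)}{-1}\right) = - 178 \left(\left(-3\right) \left(-1\right) \left(2 + \left(-1\right)^{2} + 2 \left(-1\right)\right)\right) = - 178 \left(\left(-3\right) \left(-1\right) \left(2 + 1 - 2\right)\right) = - 178 \left(\left(-3\right) \left(-1\right) 1\right) = \left(-178\right) 3 = -534$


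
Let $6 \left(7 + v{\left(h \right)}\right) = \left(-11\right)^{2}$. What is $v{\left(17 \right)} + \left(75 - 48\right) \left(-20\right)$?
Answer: $- \frac{3161}{6} \approx -526.83$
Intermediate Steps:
$v{\left(h \right)} = \frac{79}{6}$ ($v{\left(h \right)} = -7 + \frac{\left(-11\right)^{2}}{6} = -7 + \frac{1}{6} \cdot 121 = -7 + \frac{121}{6} = \frac{79}{6}$)
$v{\left(17 \right)} + \left(75 - 48\right) \left(-20\right) = \frac{79}{6} + \left(75 - 48\right) \left(-20\right) = \frac{79}{6} + 27 \left(-20\right) = \frac{79}{6} - 540 = - \frac{3161}{6}$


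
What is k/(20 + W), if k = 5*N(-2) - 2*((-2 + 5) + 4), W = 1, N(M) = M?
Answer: -8/7 ≈ -1.1429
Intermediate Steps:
k = -24 (k = 5*(-2) - 2*((-2 + 5) + 4) = -10 - 2*(3 + 4) = -10 - 2*7 = -10 - 14 = -24)
k/(20 + W) = -24/(20 + 1) = -24/21 = (1/21)*(-24) = -8/7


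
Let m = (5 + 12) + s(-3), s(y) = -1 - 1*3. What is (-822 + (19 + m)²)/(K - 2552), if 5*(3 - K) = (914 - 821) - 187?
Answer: -1010/12651 ≈ -0.079836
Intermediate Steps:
s(y) = -4 (s(y) = -1 - 3 = -4)
m = 13 (m = (5 + 12) - 4 = 17 - 4 = 13)
K = 109/5 (K = 3 - ((914 - 821) - 187)/5 = 3 - (93 - 187)/5 = 3 - ⅕*(-94) = 3 + 94/5 = 109/5 ≈ 21.800)
(-822 + (19 + m)²)/(K - 2552) = (-822 + (19 + 13)²)/(109/5 - 2552) = (-822 + 32²)/(-12651/5) = (-822 + 1024)*(-5/12651) = 202*(-5/12651) = -1010/12651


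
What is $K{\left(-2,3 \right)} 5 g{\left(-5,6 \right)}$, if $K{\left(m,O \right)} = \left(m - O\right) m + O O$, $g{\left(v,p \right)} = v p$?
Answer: $-2850$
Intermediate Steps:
$g{\left(v,p \right)} = p v$
$K{\left(m,O \right)} = O^{2} + m \left(m - O\right)$ ($K{\left(m,O \right)} = m \left(m - O\right) + O^{2} = O^{2} + m \left(m - O\right)$)
$K{\left(-2,3 \right)} 5 g{\left(-5,6 \right)} = \left(3^{2} + \left(-2\right)^{2} - 3 \left(-2\right)\right) 5 \cdot 6 \left(-5\right) = \left(9 + 4 + 6\right) 5 \left(-30\right) = 19 \cdot 5 \left(-30\right) = 95 \left(-30\right) = -2850$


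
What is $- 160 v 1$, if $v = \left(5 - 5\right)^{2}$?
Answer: $0$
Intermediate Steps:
$v = 0$ ($v = 0^{2} = 0$)
$- 160 v 1 = \left(-160\right) 0 \cdot 1 = 0 \cdot 1 = 0$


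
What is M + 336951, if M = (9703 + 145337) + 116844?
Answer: 608835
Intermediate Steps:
M = 271884 (M = 155040 + 116844 = 271884)
M + 336951 = 271884 + 336951 = 608835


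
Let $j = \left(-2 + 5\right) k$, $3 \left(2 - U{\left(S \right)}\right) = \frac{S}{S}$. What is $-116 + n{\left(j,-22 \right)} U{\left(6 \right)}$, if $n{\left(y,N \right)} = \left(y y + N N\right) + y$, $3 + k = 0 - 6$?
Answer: $\frac{5582}{3} \approx 1860.7$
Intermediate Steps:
$U{\left(S \right)} = \frac{5}{3}$ ($U{\left(S \right)} = 2 - \frac{S \frac{1}{S}}{3} = 2 - \frac{1}{3} = \frac{5}{3}$)
$k = -9$ ($k = -3 + \left(0 - 6\right) = -3 - 6 = -9$)
$j = -27$ ($j = \left(-2 + 5\right) \left(-9\right) = 3 \left(-9\right) = -27$)
$n{\left(y,N \right)} = y + N^{2} + y^{2}$ ($n{\left(y,N \right)} = \left(y^{2} + N^{2}\right) + y = \left(N^{2} + y^{2}\right) + y = y + N^{2} + y^{2}$)
$-116 + n{\left(j,-22 \right)} U{\left(6 \right)} = -116 + \left(-27 + \left(-22\right)^{2} + \left(-27\right)^{2}\right) \frac{5}{3} = -116 + \left(-27 + 484 + 729\right) \frac{5}{3} = -116 + 1186 \cdot \frac{5}{3} = -116 + \frac{5930}{3} = \frac{5582}{3}$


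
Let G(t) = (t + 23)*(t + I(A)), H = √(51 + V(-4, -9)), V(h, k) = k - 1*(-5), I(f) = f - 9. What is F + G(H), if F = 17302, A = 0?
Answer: 17142 + 14*√47 ≈ 17238.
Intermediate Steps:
I(f) = -9 + f
V(h, k) = 5 + k (V(h, k) = k + 5 = 5 + k)
H = √47 (H = √(51 + (5 - 9)) = √(51 - 4) = √47 ≈ 6.8557)
G(t) = (-9 + t)*(23 + t) (G(t) = (t + 23)*(t + (-9 + 0)) = (23 + t)*(t - 9) = (23 + t)*(-9 + t) = (-9 + t)*(23 + t))
F + G(H) = 17302 + (-207 + (√47)² + 14*√47) = 17302 + (-207 + 47 + 14*√47) = 17302 + (-160 + 14*√47) = 17142 + 14*√47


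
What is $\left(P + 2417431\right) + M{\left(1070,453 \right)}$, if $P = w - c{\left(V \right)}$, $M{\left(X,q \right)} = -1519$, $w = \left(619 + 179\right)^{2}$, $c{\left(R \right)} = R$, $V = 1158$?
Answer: $3051558$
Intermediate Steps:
$w = 636804$ ($w = 798^{2} = 636804$)
$P = 635646$ ($P = 636804 - 1158 = 635646$)
$\left(P + 2417431\right) + M{\left(1070,453 \right)} = \left(635646 + 2417431\right) - 1519 = 3053077 - 1519 = 3051558$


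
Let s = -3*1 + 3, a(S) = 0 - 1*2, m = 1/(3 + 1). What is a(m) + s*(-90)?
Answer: -2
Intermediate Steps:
m = ¼ (m = 1/4 = ¼ ≈ 0.25000)
a(S) = -2 (a(S) = 0 - 2 = -2)
s = 0 (s = -3 + 3 = 0)
a(m) + s*(-90) = -2 + 0*(-90) = -2 + 0 = -2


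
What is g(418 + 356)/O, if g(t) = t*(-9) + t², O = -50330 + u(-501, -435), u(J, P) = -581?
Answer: -592110/50911 ≈ -11.630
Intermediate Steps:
O = -50911 (O = -50330 - 581 = -50911)
g(t) = t² - 9*t (g(t) = -9*t + t² = t² - 9*t)
g(418 + 356)/O = ((418 + 356)*(-9 + (418 + 356)))/(-50911) = (774*(-9 + 774))*(-1/50911) = (774*765)*(-1/50911) = 592110*(-1/50911) = -592110/50911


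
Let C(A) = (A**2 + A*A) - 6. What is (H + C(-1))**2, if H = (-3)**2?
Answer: 25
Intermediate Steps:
C(A) = -6 + 2*A**2 (C(A) = (A**2 + A**2) - 6 = 2*A**2 - 6 = -6 + 2*A**2)
H = 9
(H + C(-1))**2 = (9 + (-6 + 2*(-1)**2))**2 = (9 + (-6 + 2*1))**2 = (9 + (-6 + 2))**2 = (9 - 4)**2 = 5**2 = 25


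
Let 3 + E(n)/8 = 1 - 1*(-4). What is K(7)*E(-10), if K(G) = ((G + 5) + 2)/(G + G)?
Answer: 16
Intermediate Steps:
K(G) = (7 + G)/(2*G) (K(G) = ((5 + G) + 2)/((2*G)) = (7 + G)*(1/(2*G)) = (7 + G)/(2*G))
E(n) = 16 (E(n) = -24 + 8*(1 - 1*(-4)) = -24 + 8*(1 + 4) = -24 + 8*5 = -24 + 40 = 16)
K(7)*E(-10) = ((½)*(7 + 7)/7)*16 = ((½)*(⅐)*14)*16 = 1*16 = 16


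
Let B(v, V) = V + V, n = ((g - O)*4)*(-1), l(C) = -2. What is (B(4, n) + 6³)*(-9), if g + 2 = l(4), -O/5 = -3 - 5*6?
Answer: -14112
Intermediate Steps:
O = 165 (O = -5*(-3 - 5*6) = -5*(-3 - 30) = -5*(-33) = 165)
g = -4 (g = -2 - 2 = -4)
n = 676 (n = ((-4 - 1*165)*4)*(-1) = ((-4 - 165)*4)*(-1) = -169*4*(-1) = -676*(-1) = 676)
B(v, V) = 2*V
(B(4, n) + 6³)*(-9) = (2*676 + 6³)*(-9) = (1352 + 216)*(-9) = 1568*(-9) = -14112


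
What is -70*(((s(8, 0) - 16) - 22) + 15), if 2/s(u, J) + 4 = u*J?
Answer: 1645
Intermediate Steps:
s(u, J) = 2/(-4 + J*u) (s(u, J) = 2/(-4 + u*J) = 2/(-4 + J*u))
-70*(((s(8, 0) - 16) - 22) + 15) = -70*(((2/(-4 + 0*8) - 16) - 22) + 15) = -70*(((2/(-4 + 0) - 16) - 22) + 15) = -70*(((2/(-4) - 16) - 22) + 15) = -70*(((2*(-¼) - 16) - 22) + 15) = -70*(((-½ - 16) - 22) + 15) = -70*((-33/2 - 22) + 15) = -70*(-77/2 + 15) = -70*(-47/2) = 1645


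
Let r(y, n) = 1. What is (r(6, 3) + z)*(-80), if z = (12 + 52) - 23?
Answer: -3360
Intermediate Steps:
z = 41 (z = 64 - 23 = 41)
(r(6, 3) + z)*(-80) = (1 + 41)*(-80) = 42*(-80) = -3360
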